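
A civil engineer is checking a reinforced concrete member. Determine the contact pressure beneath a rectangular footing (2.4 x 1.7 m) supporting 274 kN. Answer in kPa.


A = 2.4 * 1.7 = 4.08 m^2
q = P / A = 274 / 4.08
= 67.1569 kPa

67.1569 kPa


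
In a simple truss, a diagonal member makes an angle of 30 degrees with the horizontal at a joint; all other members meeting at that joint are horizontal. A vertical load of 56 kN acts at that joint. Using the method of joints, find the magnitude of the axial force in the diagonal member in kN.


At the joint, only the diagonal has a vertical component, so vertical equilibrium gives:
F * sin(30) = 56
F = 56 / sin(30)
= 56 / 0.5
= 112.0 kN

112.0 kN


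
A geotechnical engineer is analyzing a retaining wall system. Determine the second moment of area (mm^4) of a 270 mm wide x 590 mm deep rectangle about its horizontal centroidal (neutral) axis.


I = b * h^3 / 12
= 270 * 590^3 / 12
= 270 * 205379000 / 12
= 4621027500.0 mm^4

4621027500.0 mm^4


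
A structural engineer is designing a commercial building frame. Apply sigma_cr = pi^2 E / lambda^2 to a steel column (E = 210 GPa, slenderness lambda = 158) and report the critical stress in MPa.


sigma_cr = pi^2 * E / lambda^2
= 9.8696 * 210000.0 / 158^2
= 9.8696 * 210000.0 / 24964
= 83.0242 MPa

83.0242 MPa


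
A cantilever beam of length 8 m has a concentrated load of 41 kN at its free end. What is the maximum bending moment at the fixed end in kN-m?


For a cantilever with a point load at the free end:
M_max = P * L = 41 * 8 = 328 kN-m

328 kN-m


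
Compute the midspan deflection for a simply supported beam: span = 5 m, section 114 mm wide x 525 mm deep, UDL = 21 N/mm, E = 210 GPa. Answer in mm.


I = 114 * 525^3 / 12 = 1374679687.5 mm^4
L = 5000.0 mm, w = 21 N/mm, E = 210000.0 MPa
delta = 5 * w * L^4 / (384 * E * I)
= 5 * 21 * 5000.0^4 / (384 * 210000.0 * 1374679687.5)
= 0.592 mm

0.592 mm


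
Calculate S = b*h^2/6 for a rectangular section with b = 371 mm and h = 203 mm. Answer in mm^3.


S = b * h^2 / 6
= 371 * 203^2 / 6
= 371 * 41209 / 6
= 2548089.83 mm^3

2548089.83 mm^3


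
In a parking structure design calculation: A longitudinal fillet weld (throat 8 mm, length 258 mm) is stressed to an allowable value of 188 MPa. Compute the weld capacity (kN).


Strength = throat * length * allowable stress
= 8 * 258 * 188 N
= 388032 N
= 388.03 kN

388.03 kN


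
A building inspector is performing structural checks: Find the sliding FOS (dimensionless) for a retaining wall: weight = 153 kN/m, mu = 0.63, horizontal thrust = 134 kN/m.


Resisting force = mu * W = 0.63 * 153 = 96.39 kN/m
FOS = Resisting / Driving = 96.39 / 134
= 0.7193 (dimensionless)

0.7193 (dimensionless)


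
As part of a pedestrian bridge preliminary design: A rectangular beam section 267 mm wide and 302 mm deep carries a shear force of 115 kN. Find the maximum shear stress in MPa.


A = b * h = 267 * 302 = 80634 mm^2
V = 115 kN = 115000.0 N
tau_max = 1.5 * V / A = 1.5 * 115000.0 / 80634
= 2.1393 MPa

2.1393 MPa


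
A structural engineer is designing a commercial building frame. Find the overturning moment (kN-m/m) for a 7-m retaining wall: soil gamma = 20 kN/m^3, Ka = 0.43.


Pa = 0.5 * Ka * gamma * H^2
= 0.5 * 0.43 * 20 * 7^2
= 210.7 kN/m
Arm = H / 3 = 7 / 3 = 2.3333 m
Mo = Pa * arm = Pa * H / 3 = 210.7 * 7 / 3 = 491.6333 kN-m/m

491.6333 kN-m/m


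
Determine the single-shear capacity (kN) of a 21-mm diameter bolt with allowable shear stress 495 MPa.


A = pi * d^2 / 4 = pi * 21^2 / 4 = 346.3606 mm^2
V = f_v * A / 1000 = 495 * 346.3606 / 1000
= 171.4485 kN

171.4485 kN


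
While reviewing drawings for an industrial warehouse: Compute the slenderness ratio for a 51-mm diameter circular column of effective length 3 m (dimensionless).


Radius of gyration r = d / 4 = 51 / 4 = 12.75 mm
L_eff = 3000.0 mm
Slenderness ratio = L / r = 3000.0 / 12.75 = 235.29 (dimensionless)

235.29 (dimensionless)


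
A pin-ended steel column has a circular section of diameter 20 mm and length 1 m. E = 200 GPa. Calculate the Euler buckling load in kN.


I = pi * d^4 / 64 = 7853.98 mm^4
L = 1000.0 mm
P_cr = pi^2 * E * I / L^2
= 9.8696 * 200000.0 * 7853.98 / 1000.0^2
= 15503.14 N = 15.5031 kN

15.5031 kN


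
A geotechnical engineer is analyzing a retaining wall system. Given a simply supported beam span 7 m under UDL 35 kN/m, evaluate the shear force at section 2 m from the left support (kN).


R_A = w * L / 2 = 35 * 7 / 2 = 122.5 kN
V(x) = R_A - w * x = 122.5 - 35 * 2
= 52.5 kN

52.5 kN


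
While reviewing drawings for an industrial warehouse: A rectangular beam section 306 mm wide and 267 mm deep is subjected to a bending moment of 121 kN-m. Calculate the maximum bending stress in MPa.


I = b * h^3 / 12 = 306 * 267^3 / 12 = 485371156.5 mm^4
y = h / 2 = 267 / 2 = 133.5 mm
M = 121 kN-m = 121000000.0 N-mm
sigma = M * y / I = 121000000.0 * 133.5 / 485371156.5
= 33.28 MPa

33.28 MPa


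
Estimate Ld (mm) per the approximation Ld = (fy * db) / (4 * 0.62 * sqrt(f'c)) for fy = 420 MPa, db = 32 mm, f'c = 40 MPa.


Ld = (fy * db) / (4 * 0.62 * sqrt(f'c))
= (420 * 32) / (4 * 0.62 * sqrt(40))
= 13440 / 15.6849
= 856.88 mm

856.88 mm


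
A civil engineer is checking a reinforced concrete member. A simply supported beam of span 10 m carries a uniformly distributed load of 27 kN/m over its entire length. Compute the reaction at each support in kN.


Total load = w * L = 27 * 10 = 270 kN
By symmetry, each reaction R = total / 2 = 270 / 2 = 135.0 kN

135.0 kN


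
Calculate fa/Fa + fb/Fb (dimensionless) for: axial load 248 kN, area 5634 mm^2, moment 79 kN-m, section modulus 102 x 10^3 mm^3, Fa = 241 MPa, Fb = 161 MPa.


f_a = P / A = 248000.0 / 5634 = 44.0185 MPa
f_b = M / S = 79000000.0 / 102000.0 = 774.5098 MPa
Ratio = f_a / Fa + f_b / Fb
= 44.0185 / 241 + 774.5098 / 161
= 4.9933 (dimensionless)

4.9933 (dimensionless)


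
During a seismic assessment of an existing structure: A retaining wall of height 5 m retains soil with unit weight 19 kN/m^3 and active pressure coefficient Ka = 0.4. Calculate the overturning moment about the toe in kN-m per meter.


Pa = 0.5 * Ka * gamma * H^2
= 0.5 * 0.4 * 19 * 5^2
= 95.0 kN/m
Arm = H / 3 = 5 / 3 = 1.6667 m
Mo = Pa * arm = Pa * H / 3 = 95.0 * 5 / 3 = 158.3333 kN-m/m

158.3333 kN-m/m


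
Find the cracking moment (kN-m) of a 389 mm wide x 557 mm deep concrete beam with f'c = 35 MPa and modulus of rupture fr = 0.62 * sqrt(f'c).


fr = 0.62 * sqrt(35) = 0.62 * 5.9161 = 3.668 MPa
I = 389 * 557^3 / 12 = 5601881798.08 mm^4
y_t = 278.5 mm
M_cr = fr * I / y_t = 3.668 * 5601881798.08 / 278.5 N-mm
= 73.7793 kN-m

73.7793 kN-m


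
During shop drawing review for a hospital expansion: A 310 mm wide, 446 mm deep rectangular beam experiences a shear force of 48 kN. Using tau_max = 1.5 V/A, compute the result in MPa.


A = b * h = 310 * 446 = 138260 mm^2
V = 48 kN = 48000.0 N
tau_max = 1.5 * V / A = 1.5 * 48000.0 / 138260
= 0.5208 MPa

0.5208 MPa


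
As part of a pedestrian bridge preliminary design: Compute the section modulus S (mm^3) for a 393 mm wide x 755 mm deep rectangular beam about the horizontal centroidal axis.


S = b * h^2 / 6
= 393 * 755^2 / 6
= 393 * 570025 / 6
= 37336637.5 mm^3

37336637.5 mm^3


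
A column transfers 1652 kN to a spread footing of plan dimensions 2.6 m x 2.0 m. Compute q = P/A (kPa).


A = 2.6 * 2.0 = 5.2 m^2
q = P / A = 1652 / 5.2
= 317.6923 kPa

317.6923 kPa


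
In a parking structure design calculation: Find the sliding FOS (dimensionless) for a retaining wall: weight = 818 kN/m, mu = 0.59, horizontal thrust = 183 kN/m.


Resisting force = mu * W = 0.59 * 818 = 482.62 kN/m
FOS = Resisting / Driving = 482.62 / 183
= 2.6373 (dimensionless)

2.6373 (dimensionless)


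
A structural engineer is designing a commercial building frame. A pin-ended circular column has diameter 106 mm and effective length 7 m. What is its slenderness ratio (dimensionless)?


Radius of gyration r = d / 4 = 106 / 4 = 26.5 mm
L_eff = 7000.0 mm
Slenderness ratio = L / r = 7000.0 / 26.5 = 264.15 (dimensionless)

264.15 (dimensionless)


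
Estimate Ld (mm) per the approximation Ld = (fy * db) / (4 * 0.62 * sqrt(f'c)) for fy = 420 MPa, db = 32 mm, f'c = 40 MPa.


Ld = (fy * db) / (4 * 0.62 * sqrt(f'c))
= (420 * 32) / (4 * 0.62 * sqrt(40))
= 13440 / 15.6849
= 856.88 mm

856.88 mm


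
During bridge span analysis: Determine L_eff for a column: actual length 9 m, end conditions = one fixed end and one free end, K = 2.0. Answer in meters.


L_eff = K * L
= 2.0 * 9
= 18.0 m

18.0 m


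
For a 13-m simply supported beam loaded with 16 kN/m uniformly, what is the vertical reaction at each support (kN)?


Total load = w * L = 16 * 13 = 208 kN
By symmetry, each reaction R = total / 2 = 208 / 2 = 104.0 kN

104.0 kN


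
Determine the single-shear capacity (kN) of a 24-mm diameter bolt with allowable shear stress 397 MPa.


A = pi * d^2 / 4 = pi * 24^2 / 4 = 452.3893 mm^2
V = f_v * A / 1000 = 397 * 452.3893 / 1000
= 179.5986 kN

179.5986 kN


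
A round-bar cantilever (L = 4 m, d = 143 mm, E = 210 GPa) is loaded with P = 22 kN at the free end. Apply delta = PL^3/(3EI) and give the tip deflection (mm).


I = pi * d^4 / 64 = pi * 143^4 / 64 = 20526459.59 mm^4
L = 4000.0 mm, P = 22000.0 N, E = 210000.0 MPa
delta = P * L^3 / (3 * E * I)
= 22000.0 * 4000.0^3 / (3 * 210000.0 * 20526459.59)
= 108.88 mm

108.88 mm


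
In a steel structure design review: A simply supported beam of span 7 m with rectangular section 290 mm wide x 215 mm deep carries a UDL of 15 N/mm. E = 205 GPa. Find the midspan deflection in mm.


I = 290 * 215^3 / 12 = 240177395.83 mm^4
L = 7000.0 mm, w = 15 N/mm, E = 205000.0 MPa
delta = 5 * w * L^4 / (384 * E * I)
= 5 * 15 * 7000.0^4 / (384 * 205000.0 * 240177395.83)
= 9.5244 mm

9.5244 mm


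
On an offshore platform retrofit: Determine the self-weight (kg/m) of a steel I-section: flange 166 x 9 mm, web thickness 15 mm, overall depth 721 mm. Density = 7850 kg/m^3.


A_flanges = 2 * 166 * 9 = 2988 mm^2
A_web = (721 - 2 * 9) * 15 = 10545 mm^2
A_total = 2988 + 10545 = 13533 mm^2 = 0.013533 m^2
Weight = rho * A = 7850 * 0.013533 = 106.234 kg/m

106.234 kg/m


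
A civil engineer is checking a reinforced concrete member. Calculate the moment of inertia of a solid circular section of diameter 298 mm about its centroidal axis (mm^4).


r = d / 2 = 298 / 2 = 149.0 mm
I = pi * r^4 / 4 = pi * 149.0^4 / 4
= 387110503.31 mm^4

387110503.31 mm^4


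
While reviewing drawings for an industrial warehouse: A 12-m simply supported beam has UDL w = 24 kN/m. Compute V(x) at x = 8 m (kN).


R_A = w * L / 2 = 24 * 12 / 2 = 144.0 kN
V(x) = R_A - w * x = 144.0 - 24 * 8
= -48.0 kN

-48.0 kN


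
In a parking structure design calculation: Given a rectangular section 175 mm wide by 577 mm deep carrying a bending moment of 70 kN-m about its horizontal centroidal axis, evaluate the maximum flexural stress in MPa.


I = b * h^3 / 12 = 175 * 577^3 / 12 = 2801458814.58 mm^4
y = h / 2 = 577 / 2 = 288.5 mm
M = 70 kN-m = 70000000.0 N-mm
sigma = M * y / I = 70000000.0 * 288.5 / 2801458814.58
= 7.21 MPa

7.21 MPa


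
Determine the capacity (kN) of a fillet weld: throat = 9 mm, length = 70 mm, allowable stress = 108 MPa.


Strength = throat * length * allowable stress
= 9 * 70 * 108 N
= 68040 N
= 68.04 kN

68.04 kN


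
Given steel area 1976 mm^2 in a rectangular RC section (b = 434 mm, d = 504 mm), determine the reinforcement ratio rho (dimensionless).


rho = As / (b * d)
= 1976 / (434 * 504)
= 1976 / 218736
= 0.009034 (dimensionless)

0.009034 (dimensionless)


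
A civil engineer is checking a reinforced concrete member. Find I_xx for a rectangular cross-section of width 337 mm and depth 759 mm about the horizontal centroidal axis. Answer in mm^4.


I = b * h^3 / 12
= 337 * 759^3 / 12
= 337 * 437245479 / 12
= 12279310535.25 mm^4

12279310535.25 mm^4


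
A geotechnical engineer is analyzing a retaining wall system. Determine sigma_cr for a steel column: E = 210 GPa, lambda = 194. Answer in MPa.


sigma_cr = pi^2 * E / lambda^2
= 9.8696 * 210000.0 / 194^2
= 9.8696 * 210000.0 / 37636
= 55.0701 MPa

55.0701 MPa


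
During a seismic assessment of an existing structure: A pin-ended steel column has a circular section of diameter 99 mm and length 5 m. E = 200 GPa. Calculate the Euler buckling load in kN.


I = pi * d^4 / 64 = 4715314.64 mm^4
L = 5000.0 mm
P_cr = pi^2 * E * I / L^2
= 9.8696 * 200000.0 * 4715314.64 / 5000.0^2
= 372306.32 N = 372.3063 kN

372.3063 kN


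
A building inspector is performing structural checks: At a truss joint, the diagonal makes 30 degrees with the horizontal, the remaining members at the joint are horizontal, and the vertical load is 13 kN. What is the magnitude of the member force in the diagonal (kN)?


At the joint, only the diagonal has a vertical component, so vertical equilibrium gives:
F * sin(30) = 13
F = 13 / sin(30)
= 13 / 0.5
= 26.0 kN

26.0 kN


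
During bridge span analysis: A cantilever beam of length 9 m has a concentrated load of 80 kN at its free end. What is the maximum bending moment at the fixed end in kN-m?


For a cantilever with a point load at the free end:
M_max = P * L = 80 * 9 = 720 kN-m

720 kN-m


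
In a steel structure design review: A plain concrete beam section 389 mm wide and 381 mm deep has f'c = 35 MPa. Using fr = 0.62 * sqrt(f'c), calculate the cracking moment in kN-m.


fr = 0.62 * sqrt(35) = 0.62 * 5.9161 = 3.668 MPa
I = 389 * 381^3 / 12 = 1792847220.75 mm^4
y_t = 190.5 mm
M_cr = fr * I / y_t = 3.668 * 1792847220.75 / 190.5 N-mm
= 34.5203 kN-m

34.5203 kN-m


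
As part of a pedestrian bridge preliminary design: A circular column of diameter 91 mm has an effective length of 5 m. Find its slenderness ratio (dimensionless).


Radius of gyration r = d / 4 = 91 / 4 = 22.75 mm
L_eff = 5000.0 mm
Slenderness ratio = L / r = 5000.0 / 22.75 = 219.78 (dimensionless)

219.78 (dimensionless)


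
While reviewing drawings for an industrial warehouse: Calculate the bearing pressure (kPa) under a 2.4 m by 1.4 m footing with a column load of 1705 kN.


A = 2.4 * 1.4 = 3.36 m^2
q = P / A = 1705 / 3.36
= 507.4405 kPa

507.4405 kPa


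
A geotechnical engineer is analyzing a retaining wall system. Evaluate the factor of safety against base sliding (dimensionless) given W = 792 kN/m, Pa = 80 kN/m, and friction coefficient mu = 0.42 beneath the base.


Resisting force = mu * W = 0.42 * 792 = 332.64 kN/m
FOS = Resisting / Driving = 332.64 / 80
= 4.158 (dimensionless)

4.158 (dimensionless)


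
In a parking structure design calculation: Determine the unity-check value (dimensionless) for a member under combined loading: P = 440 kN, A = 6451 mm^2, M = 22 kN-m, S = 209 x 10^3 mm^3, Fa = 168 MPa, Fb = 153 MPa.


f_a = P / A = 440000.0 / 6451 = 68.2065 MPa
f_b = M / S = 22000000.0 / 209000.0 = 105.2632 MPa
Ratio = f_a / Fa + f_b / Fb
= 68.2065 / 168 + 105.2632 / 153
= 1.094 (dimensionless)

1.094 (dimensionless)


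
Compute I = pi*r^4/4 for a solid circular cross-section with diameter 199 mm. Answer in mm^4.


r = d / 2 = 199 / 2 = 99.5 mm
I = pi * r^4 / 4 = pi * 99.5^4 / 4
= 76980761.76 mm^4

76980761.76 mm^4


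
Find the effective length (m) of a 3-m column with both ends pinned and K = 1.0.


L_eff = K * L
= 1.0 * 3
= 3.0 m

3.0 m


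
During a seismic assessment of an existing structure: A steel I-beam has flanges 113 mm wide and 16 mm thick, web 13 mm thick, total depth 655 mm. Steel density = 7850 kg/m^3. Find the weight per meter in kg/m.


A_flanges = 2 * 113 * 16 = 3616 mm^2
A_web = (655 - 2 * 16) * 13 = 8099 mm^2
A_total = 3616 + 8099 = 11715 mm^2 = 0.011715 m^2
Weight = rho * A = 7850 * 0.011715 = 91.9627 kg/m

91.9627 kg/m


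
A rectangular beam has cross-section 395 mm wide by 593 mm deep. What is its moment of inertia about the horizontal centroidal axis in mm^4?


I = b * h^3 / 12
= 395 * 593^3 / 12
= 395 * 208527857 / 12
= 6864041959.58 mm^4

6864041959.58 mm^4


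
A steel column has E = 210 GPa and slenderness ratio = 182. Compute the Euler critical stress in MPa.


sigma_cr = pi^2 * E / lambda^2
= 9.8696 * 210000.0 / 182^2
= 9.8696 * 210000.0 / 33124
= 62.5715 MPa

62.5715 MPa


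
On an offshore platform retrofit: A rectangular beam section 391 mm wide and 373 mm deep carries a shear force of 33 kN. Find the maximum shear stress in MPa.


A = b * h = 391 * 373 = 145843 mm^2
V = 33 kN = 33000.0 N
tau_max = 1.5 * V / A = 1.5 * 33000.0 / 145843
= 0.3394 MPa

0.3394 MPa


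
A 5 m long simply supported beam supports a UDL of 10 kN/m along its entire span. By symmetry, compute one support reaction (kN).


Total load = w * L = 10 * 5 = 50 kN
By symmetry, each reaction R = total / 2 = 50 / 2 = 25.0 kN

25.0 kN


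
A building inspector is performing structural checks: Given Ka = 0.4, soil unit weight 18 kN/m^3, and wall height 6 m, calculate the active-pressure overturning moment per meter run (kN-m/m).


Pa = 0.5 * Ka * gamma * H^2
= 0.5 * 0.4 * 18 * 6^2
= 129.6 kN/m
Arm = H / 3 = 6 / 3 = 2.0 m
Mo = Pa * arm = Pa * H / 3 = 129.6 * 6 / 3 = 259.2 kN-m/m

259.2 kN-m/m


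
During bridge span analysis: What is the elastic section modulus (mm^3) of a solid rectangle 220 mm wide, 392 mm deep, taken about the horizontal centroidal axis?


S = b * h^2 / 6
= 220 * 392^2 / 6
= 220 * 153664 / 6
= 5634346.67 mm^3

5634346.67 mm^3


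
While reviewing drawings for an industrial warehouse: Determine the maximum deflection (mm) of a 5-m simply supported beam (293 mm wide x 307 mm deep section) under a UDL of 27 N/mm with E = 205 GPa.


I = 293 * 307^3 / 12 = 706482649.92 mm^4
L = 5000.0 mm, w = 27 N/mm, E = 205000.0 MPa
delta = 5 * w * L^4 / (384 * E * I)
= 5 * 27 * 5000.0^4 / (384 * 205000.0 * 706482649.92)
= 1.5171 mm

1.5171 mm


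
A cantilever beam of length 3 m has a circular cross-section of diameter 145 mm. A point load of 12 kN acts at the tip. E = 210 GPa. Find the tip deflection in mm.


I = pi * d^4 / 64 = pi * 145^4 / 64 = 21699109.31 mm^4
L = 3000.0 mm, P = 12000.0 N, E = 210000.0 MPa
delta = P * L^3 / (3 * E * I)
= 12000.0 * 3000.0^3 / (3 * 210000.0 * 21699109.31)
= 23.7008 mm

23.7008 mm


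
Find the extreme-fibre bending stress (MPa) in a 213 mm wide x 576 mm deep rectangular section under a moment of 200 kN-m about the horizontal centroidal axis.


I = b * h^3 / 12 = 213 * 576^3 / 12 = 3392077824.0 mm^4
y = h / 2 = 576 / 2 = 288.0 mm
M = 200 kN-m = 200000000.0 N-mm
sigma = M * y / I = 200000000.0 * 288.0 / 3392077824.0
= 16.98 MPa

16.98 MPa


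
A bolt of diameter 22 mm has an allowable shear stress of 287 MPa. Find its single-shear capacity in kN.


A = pi * d^2 / 4 = pi * 22^2 / 4 = 380.1327 mm^2
V = f_v * A / 1000 = 287 * 380.1327 / 1000
= 109.0981 kN

109.0981 kN


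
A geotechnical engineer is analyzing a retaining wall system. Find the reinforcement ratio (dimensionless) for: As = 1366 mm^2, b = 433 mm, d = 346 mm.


rho = As / (b * d)
= 1366 / (433 * 346)
= 1366 / 149818
= 0.009118 (dimensionless)

0.009118 (dimensionless)


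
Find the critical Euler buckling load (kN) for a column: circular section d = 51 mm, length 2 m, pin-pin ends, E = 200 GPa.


I = pi * d^4 / 64 = 332086.03 mm^4
L = 2000.0 mm
P_cr = pi^2 * E * I / L^2
= 9.8696 * 200000.0 * 332086.03 / 2000.0^2
= 163877.89 N = 163.8779 kN

163.8779 kN


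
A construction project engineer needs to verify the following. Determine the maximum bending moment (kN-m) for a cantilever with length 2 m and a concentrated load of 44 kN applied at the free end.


For a cantilever with a point load at the free end:
M_max = P * L = 44 * 2 = 88 kN-m

88 kN-m


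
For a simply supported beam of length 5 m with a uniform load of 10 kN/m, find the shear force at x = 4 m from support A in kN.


R_A = w * L / 2 = 10 * 5 / 2 = 25.0 kN
V(x) = R_A - w * x = 25.0 - 10 * 4
= -15.0 kN

-15.0 kN


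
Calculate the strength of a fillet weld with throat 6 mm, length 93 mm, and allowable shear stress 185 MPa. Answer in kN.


Strength = throat * length * allowable stress
= 6 * 93 * 185 N
= 103230 N
= 103.23 kN

103.23 kN


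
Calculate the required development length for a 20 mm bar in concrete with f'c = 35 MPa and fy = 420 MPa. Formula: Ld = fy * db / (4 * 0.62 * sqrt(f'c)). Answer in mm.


Ld = (fy * db) / (4 * 0.62 * sqrt(f'c))
= (420 * 20) / (4 * 0.62 * sqrt(35))
= 8400 / 14.6719
= 572.52 mm

572.52 mm


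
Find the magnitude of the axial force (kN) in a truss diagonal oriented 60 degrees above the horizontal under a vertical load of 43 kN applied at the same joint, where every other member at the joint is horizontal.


At the joint, only the diagonal has a vertical component, so vertical equilibrium gives:
F * sin(60) = 43
F = 43 / sin(60)
= 43 / 0.866025
= 49.65 kN

49.65 kN


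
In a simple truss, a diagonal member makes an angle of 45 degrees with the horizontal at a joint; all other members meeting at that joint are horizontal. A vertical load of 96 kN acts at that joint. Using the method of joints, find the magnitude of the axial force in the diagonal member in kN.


At the joint, only the diagonal has a vertical component, so vertical equilibrium gives:
F * sin(45) = 96
F = 96 / sin(45)
= 96 / 0.707107
= 135.76 kN

135.76 kN


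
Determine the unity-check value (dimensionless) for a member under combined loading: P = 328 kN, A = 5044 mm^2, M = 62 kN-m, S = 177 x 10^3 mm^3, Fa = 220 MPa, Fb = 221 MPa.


f_a = P / A = 328000.0 / 5044 = 65.0278 MPa
f_b = M / S = 62000000.0 / 177000.0 = 350.2825 MPa
Ratio = f_a / Fa + f_b / Fb
= 65.0278 / 220 + 350.2825 / 221
= 1.8806 (dimensionless)

1.8806 (dimensionless)


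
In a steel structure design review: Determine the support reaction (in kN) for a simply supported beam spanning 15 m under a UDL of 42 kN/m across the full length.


Total load = w * L = 42 * 15 = 630 kN
By symmetry, each reaction R = total / 2 = 630 / 2 = 315.0 kN

315.0 kN


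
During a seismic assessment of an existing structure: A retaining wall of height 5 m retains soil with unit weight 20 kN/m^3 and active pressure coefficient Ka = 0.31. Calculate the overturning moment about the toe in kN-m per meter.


Pa = 0.5 * Ka * gamma * H^2
= 0.5 * 0.31 * 20 * 5^2
= 77.5 kN/m
Arm = H / 3 = 5 / 3 = 1.6667 m
Mo = Pa * arm = Pa * H / 3 = 77.5 * 5 / 3 = 129.1667 kN-m/m

129.1667 kN-m/m


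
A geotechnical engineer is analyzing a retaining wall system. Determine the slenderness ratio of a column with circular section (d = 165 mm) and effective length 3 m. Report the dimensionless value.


Radius of gyration r = d / 4 = 165 / 4 = 41.25 mm
L_eff = 3000.0 mm
Slenderness ratio = L / r = 3000.0 / 41.25 = 72.73 (dimensionless)

72.73 (dimensionless)


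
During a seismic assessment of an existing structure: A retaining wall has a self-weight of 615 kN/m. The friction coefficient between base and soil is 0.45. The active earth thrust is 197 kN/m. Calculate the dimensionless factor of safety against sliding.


Resisting force = mu * W = 0.45 * 615 = 276.75 kN/m
FOS = Resisting / Driving = 276.75 / 197
= 1.4048 (dimensionless)

1.4048 (dimensionless)


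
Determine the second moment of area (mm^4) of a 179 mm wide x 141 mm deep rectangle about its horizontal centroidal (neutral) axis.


I = b * h^3 / 12
= 179 * 141^3 / 12
= 179 * 2803221 / 12
= 41814713.25 mm^4

41814713.25 mm^4


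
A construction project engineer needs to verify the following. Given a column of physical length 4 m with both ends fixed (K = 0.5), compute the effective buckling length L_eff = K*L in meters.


L_eff = K * L
= 0.5 * 4
= 2.0 m

2.0 m


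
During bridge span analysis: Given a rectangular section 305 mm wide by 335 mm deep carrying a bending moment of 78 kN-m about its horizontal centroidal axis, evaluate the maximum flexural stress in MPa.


I = b * h^3 / 12 = 305 * 335^3 / 12 = 955549114.58 mm^4
y = h / 2 = 335 / 2 = 167.5 mm
M = 78 kN-m = 78000000.0 N-mm
sigma = M * y / I = 78000000.0 * 167.5 / 955549114.58
= 13.67 MPa

13.67 MPa


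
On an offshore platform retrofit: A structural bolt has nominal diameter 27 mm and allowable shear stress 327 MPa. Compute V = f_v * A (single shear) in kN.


A = pi * d^2 / 4 = pi * 27^2 / 4 = 572.5553 mm^2
V = f_v * A / 1000 = 327 * 572.5553 / 1000
= 187.2256 kN

187.2256 kN


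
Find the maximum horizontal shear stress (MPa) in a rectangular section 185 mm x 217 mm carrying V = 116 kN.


A = b * h = 185 * 217 = 40145 mm^2
V = 116 kN = 116000.0 N
tau_max = 1.5 * V / A = 1.5 * 116000.0 / 40145
= 4.3343 MPa

4.3343 MPa


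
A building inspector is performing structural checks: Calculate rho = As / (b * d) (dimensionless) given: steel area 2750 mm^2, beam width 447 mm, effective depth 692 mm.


rho = As / (b * d)
= 2750 / (447 * 692)
= 2750 / 309324
= 0.00889 (dimensionless)

0.00889 (dimensionless)


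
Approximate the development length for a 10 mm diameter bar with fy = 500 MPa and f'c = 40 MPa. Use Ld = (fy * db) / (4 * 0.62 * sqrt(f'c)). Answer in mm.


Ld = (fy * db) / (4 * 0.62 * sqrt(f'c))
= (500 * 10) / (4 * 0.62 * sqrt(40))
= 5000 / 15.6849
= 318.78 mm

318.78 mm


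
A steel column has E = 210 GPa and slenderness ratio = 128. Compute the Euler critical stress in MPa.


sigma_cr = pi^2 * E / lambda^2
= 9.8696 * 210000.0 / 128^2
= 9.8696 * 210000.0 / 16384
= 126.5025 MPa

126.5025 MPa


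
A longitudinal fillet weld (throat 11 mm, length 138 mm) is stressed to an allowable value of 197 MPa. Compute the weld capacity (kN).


Strength = throat * length * allowable stress
= 11 * 138 * 197 N
= 299046 N
= 299.05 kN

299.05 kN


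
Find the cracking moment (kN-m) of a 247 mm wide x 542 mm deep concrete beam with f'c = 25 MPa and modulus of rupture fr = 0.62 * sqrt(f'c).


fr = 0.62 * sqrt(25) = 0.62 * 5.0 = 3.1 MPa
I = 247 * 542^3 / 12 = 3277280144.67 mm^4
y_t = 271.0 mm
M_cr = fr * I / y_t = 3.1 * 3277280144.67 / 271.0 N-mm
= 37.4892 kN-m

37.4892 kN-m


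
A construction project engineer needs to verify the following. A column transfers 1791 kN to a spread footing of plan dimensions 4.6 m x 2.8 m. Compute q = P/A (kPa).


A = 4.6 * 2.8 = 12.88 m^2
q = P / A = 1791 / 12.88
= 139.0528 kPa

139.0528 kPa


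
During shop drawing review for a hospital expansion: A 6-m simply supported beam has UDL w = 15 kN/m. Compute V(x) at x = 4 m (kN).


R_A = w * L / 2 = 15 * 6 / 2 = 45.0 kN
V(x) = R_A - w * x = 45.0 - 15 * 4
= -15.0 kN

-15.0 kN


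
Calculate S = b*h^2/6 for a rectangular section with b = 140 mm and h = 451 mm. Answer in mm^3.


S = b * h^2 / 6
= 140 * 451^2 / 6
= 140 * 203401 / 6
= 4746023.33 mm^3

4746023.33 mm^3


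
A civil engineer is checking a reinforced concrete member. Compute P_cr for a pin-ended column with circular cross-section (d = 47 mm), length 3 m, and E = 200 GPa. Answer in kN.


I = pi * d^4 / 64 = 239530.78 mm^4
L = 3000.0 mm
P_cr = pi^2 * E * I / L^2
= 9.8696 * 200000.0 * 239530.78 / 3000.0^2
= 52534.98 N = 52.535 kN

52.535 kN


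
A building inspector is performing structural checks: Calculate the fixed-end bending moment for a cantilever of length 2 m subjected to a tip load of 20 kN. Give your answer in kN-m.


For a cantilever with a point load at the free end:
M_max = P * L = 20 * 2 = 40 kN-m

40 kN-m


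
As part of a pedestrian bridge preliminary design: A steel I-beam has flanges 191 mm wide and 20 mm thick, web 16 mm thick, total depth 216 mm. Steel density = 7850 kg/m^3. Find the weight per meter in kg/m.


A_flanges = 2 * 191 * 20 = 7640 mm^2
A_web = (216 - 2 * 20) * 16 = 2816 mm^2
A_total = 7640 + 2816 = 10456 mm^2 = 0.010456 m^2
Weight = rho * A = 7850 * 0.010456 = 82.0796 kg/m

82.0796 kg/m


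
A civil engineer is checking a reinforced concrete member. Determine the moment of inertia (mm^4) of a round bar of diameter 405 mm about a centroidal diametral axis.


r = d / 2 = 405 / 2 = 202.5 mm
I = pi * r^4 / 4 = pi * 202.5^4 / 4
= 1320656859.91 mm^4

1320656859.91 mm^4


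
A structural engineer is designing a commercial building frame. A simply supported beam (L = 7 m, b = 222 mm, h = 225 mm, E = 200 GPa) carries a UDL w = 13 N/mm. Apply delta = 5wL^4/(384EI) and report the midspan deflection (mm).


I = 222 * 225^3 / 12 = 210726562.5 mm^4
L = 7000.0 mm, w = 13 N/mm, E = 200000.0 MPa
delta = 5 * w * L^4 / (384 * E * I)
= 5 * 13 * 7000.0^4 / (384 * 200000.0 * 210726562.5)
= 9.6433 mm

9.6433 mm


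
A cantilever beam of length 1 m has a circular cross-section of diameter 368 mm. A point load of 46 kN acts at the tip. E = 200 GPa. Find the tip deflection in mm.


I = pi * d^4 / 64 = pi * 368^4 / 64 = 900245944.09 mm^4
L = 1000.0 mm, P = 46000.0 N, E = 200000.0 MPa
delta = P * L^3 / (3 * E * I)
= 46000.0 * 1000.0^3 / (3 * 200000.0 * 900245944.09)
= 0.0852 mm

0.0852 mm


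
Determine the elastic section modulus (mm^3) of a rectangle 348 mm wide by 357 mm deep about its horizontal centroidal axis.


S = b * h^2 / 6
= 348 * 357^2 / 6
= 348 * 127449 / 6
= 7392042.0 mm^3

7392042.0 mm^3


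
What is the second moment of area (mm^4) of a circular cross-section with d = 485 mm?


r = d / 2 = 485 / 2 = 242.5 mm
I = pi * r^4 / 4 = pi * 242.5^4 / 4
= 2716044324.39 mm^4

2716044324.39 mm^4


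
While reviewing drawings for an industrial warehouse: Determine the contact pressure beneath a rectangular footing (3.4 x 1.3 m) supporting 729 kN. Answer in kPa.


A = 3.4 * 1.3 = 4.42 m^2
q = P / A = 729 / 4.42
= 164.9321 kPa

164.9321 kPa


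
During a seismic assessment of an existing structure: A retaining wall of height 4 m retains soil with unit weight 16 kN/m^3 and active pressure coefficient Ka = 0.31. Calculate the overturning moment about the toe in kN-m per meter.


Pa = 0.5 * Ka * gamma * H^2
= 0.5 * 0.31 * 16 * 4^2
= 39.68 kN/m
Arm = H / 3 = 4 / 3 = 1.3333 m
Mo = Pa * arm = Pa * H / 3 = 39.68 * 4 / 3 = 52.9067 kN-m/m

52.9067 kN-m/m


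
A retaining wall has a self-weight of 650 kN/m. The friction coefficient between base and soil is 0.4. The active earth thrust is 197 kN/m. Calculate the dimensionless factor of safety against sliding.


Resisting force = mu * W = 0.4 * 650 = 260.0 kN/m
FOS = Resisting / Driving = 260.0 / 197
= 1.3198 (dimensionless)

1.3198 (dimensionless)


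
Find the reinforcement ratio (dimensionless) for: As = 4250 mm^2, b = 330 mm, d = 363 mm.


rho = As / (b * d)
= 4250 / (330 * 363)
= 4250 / 119790
= 0.035479 (dimensionless)

0.035479 (dimensionless)


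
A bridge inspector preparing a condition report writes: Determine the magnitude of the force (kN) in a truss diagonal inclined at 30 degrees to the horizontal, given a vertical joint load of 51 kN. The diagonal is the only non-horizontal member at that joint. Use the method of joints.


At the joint, only the diagonal has a vertical component, so vertical equilibrium gives:
F * sin(30) = 51
F = 51 / sin(30)
= 51 / 0.5
= 102.0 kN

102.0 kN


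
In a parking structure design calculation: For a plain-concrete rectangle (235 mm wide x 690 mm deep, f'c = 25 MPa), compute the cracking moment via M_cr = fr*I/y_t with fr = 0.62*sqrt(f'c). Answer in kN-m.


fr = 0.62 * sqrt(25) = 0.62 * 5.0 = 3.1 MPa
I = 235 * 690^3 / 12 = 6433301250.0 mm^4
y_t = 345.0 mm
M_cr = fr * I / y_t = 3.1 * 6433301250.0 / 345.0 N-mm
= 57.8065 kN-m

57.8065 kN-m


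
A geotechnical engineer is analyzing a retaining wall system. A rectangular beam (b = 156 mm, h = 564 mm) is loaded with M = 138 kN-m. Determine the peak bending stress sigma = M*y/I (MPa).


I = b * h^3 / 12 = 156 * 564^3 / 12 = 2332279872.0 mm^4
y = h / 2 = 564 / 2 = 282.0 mm
M = 138 kN-m = 138000000.0 N-mm
sigma = M * y / I = 138000000.0 * 282.0 / 2332279872.0
= 16.69 MPa

16.69 MPa


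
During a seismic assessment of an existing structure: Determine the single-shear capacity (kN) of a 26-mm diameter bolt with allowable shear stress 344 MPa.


A = pi * d^2 / 4 = pi * 26^2 / 4 = 530.9292 mm^2
V = f_v * A / 1000 = 344 * 530.9292 / 1000
= 182.6396 kN

182.6396 kN


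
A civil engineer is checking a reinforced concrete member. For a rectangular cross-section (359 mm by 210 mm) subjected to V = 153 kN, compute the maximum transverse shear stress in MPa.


A = b * h = 359 * 210 = 75390 mm^2
V = 153 kN = 153000.0 N
tau_max = 1.5 * V / A = 1.5 * 153000.0 / 75390
= 3.0442 MPa

3.0442 MPa


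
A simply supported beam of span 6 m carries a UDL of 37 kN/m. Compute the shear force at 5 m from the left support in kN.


R_A = w * L / 2 = 37 * 6 / 2 = 111.0 kN
V(x) = R_A - w * x = 111.0 - 37 * 5
= -74.0 kN

-74.0 kN


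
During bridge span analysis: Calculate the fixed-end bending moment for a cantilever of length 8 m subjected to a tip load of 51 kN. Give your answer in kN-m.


For a cantilever with a point load at the free end:
M_max = P * L = 51 * 8 = 408 kN-m

408 kN-m


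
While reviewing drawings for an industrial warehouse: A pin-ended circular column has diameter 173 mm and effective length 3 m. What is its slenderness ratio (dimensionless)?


Radius of gyration r = d / 4 = 173 / 4 = 43.25 mm
L_eff = 3000.0 mm
Slenderness ratio = L / r = 3000.0 / 43.25 = 69.36 (dimensionless)

69.36 (dimensionless)


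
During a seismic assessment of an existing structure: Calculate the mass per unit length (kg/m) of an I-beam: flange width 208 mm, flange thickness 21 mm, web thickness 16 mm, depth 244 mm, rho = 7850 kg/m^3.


A_flanges = 2 * 208 * 21 = 8736 mm^2
A_web = (244 - 2 * 21) * 16 = 3232 mm^2
A_total = 8736 + 3232 = 11968 mm^2 = 0.011968 m^2
Weight = rho * A = 7850 * 0.011968 = 93.9488 kg/m

93.9488 kg/m


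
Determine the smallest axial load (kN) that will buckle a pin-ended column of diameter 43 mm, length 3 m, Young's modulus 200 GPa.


I = pi * d^4 / 64 = 167820.0 mm^4
L = 3000.0 mm
P_cr = pi^2 * E * I / L^2
= 9.8696 * 200000.0 * 167820.0 / 3000.0^2
= 36807.05 N = 36.807 kN

36.807 kN


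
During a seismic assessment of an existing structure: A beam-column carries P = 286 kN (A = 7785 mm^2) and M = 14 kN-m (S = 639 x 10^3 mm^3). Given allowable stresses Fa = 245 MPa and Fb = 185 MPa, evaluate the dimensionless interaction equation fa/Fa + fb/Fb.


f_a = P / A = 286000.0 / 7785 = 36.7373 MPa
f_b = M / S = 14000000.0 / 639000.0 = 21.9092 MPa
Ratio = f_a / Fa + f_b / Fb
= 36.7373 / 245 + 21.9092 / 185
= 0.2684 (dimensionless)

0.2684 (dimensionless)


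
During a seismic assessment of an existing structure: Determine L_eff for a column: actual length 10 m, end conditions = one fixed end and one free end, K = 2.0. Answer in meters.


L_eff = K * L
= 2.0 * 10
= 20.0 m

20.0 m


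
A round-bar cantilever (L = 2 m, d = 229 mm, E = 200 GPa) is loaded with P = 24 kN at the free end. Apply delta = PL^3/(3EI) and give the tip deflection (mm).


I = pi * d^4 / 64 = pi * 229^4 / 64 = 134993180.01 mm^4
L = 2000.0 mm, P = 24000.0 N, E = 200000.0 MPa
delta = P * L^3 / (3 * E * I)
= 24000.0 * 2000.0^3 / (3 * 200000.0 * 134993180.01)
= 2.3705 mm

2.3705 mm


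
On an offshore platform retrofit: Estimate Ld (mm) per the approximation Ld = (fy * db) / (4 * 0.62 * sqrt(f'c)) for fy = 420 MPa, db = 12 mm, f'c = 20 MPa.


Ld = (fy * db) / (4 * 0.62 * sqrt(f'c))
= (420 * 12) / (4 * 0.62 * sqrt(20))
= 5040 / 11.0909
= 454.43 mm

454.43 mm


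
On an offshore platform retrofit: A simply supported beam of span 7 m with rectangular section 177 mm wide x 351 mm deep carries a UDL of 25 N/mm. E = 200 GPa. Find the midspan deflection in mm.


I = 177 * 351^3 / 12 = 637842377.25 mm^4
L = 7000.0 mm, w = 25 N/mm, E = 200000.0 MPa
delta = 5 * w * L^4 / (384 * E * I)
= 5 * 25 * 7000.0^4 / (384 * 200000.0 * 637842377.25)
= 6.1267 mm

6.1267 mm


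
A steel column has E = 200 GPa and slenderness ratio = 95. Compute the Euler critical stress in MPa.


sigma_cr = pi^2 * E / lambda^2
= 9.8696 * 200000.0 / 95^2
= 9.8696 * 200000.0 / 9025
= 218.717 MPa

218.717 MPa


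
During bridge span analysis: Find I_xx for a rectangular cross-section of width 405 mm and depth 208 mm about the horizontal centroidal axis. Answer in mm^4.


I = b * h^3 / 12
= 405 * 208^3 / 12
= 405 * 8998912 / 12
= 303713280.0 mm^4

303713280.0 mm^4


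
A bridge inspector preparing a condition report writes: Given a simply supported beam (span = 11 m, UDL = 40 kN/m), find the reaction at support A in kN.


Total load = w * L = 40 * 11 = 440 kN
By symmetry, each reaction R = total / 2 = 440 / 2 = 220.0 kN

220.0 kN


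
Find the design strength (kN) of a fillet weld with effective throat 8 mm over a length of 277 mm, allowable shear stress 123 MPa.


Strength = throat * length * allowable stress
= 8 * 277 * 123 N
= 272568 N
= 272.57 kN

272.57 kN


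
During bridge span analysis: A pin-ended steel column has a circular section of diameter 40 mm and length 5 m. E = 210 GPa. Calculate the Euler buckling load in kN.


I = pi * d^4 / 64 = 125663.71 mm^4
L = 5000.0 mm
P_cr = pi^2 * E * I / L^2
= 9.8696 * 210000.0 * 125663.71 / 5000.0^2
= 10418.11 N = 10.4181 kN

10.4181 kN


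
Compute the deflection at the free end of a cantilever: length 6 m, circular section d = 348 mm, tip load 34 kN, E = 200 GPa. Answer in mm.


I = pi * d^4 / 64 = pi * 348^4 / 64 = 719924369.13 mm^4
L = 6000.0 mm, P = 34000.0 N, E = 200000.0 MPa
delta = P * L^3 / (3 * E * I)
= 34000.0 * 6000.0^3 / (3 * 200000.0 * 719924369.13)
= 17.0018 mm

17.0018 mm


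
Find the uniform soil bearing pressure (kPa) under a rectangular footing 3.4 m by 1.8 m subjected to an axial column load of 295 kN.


A = 3.4 * 1.8 = 6.12 m^2
q = P / A = 295 / 6.12
= 48.2026 kPa

48.2026 kPa


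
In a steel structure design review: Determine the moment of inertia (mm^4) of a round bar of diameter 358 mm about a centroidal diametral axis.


r = d / 2 = 358 / 2 = 179.0 mm
I = pi * r^4 / 4 = pi * 179.0^4 / 4
= 806309924.35 mm^4

806309924.35 mm^4


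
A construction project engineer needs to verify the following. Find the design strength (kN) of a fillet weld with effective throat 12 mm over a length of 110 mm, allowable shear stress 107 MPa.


Strength = throat * length * allowable stress
= 12 * 110 * 107 N
= 141240 N
= 141.24 kN

141.24 kN


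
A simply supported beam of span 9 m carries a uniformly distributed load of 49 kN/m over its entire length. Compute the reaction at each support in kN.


Total load = w * L = 49 * 9 = 441 kN
By symmetry, each reaction R = total / 2 = 441 / 2 = 220.5 kN

220.5 kN


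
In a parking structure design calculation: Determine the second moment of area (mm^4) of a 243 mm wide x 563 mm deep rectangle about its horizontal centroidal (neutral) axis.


I = b * h^3 / 12
= 243 * 563^3 / 12
= 243 * 178453547 / 12
= 3613684326.75 mm^4

3613684326.75 mm^4


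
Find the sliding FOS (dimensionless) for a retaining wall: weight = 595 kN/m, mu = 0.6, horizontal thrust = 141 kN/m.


Resisting force = mu * W = 0.6 * 595 = 357.0 kN/m
FOS = Resisting / Driving = 357.0 / 141
= 2.5319 (dimensionless)

2.5319 (dimensionless)


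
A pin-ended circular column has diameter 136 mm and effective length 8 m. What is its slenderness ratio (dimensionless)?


Radius of gyration r = d / 4 = 136 / 4 = 34.0 mm
L_eff = 8000.0 mm
Slenderness ratio = L / r = 8000.0 / 34.0 = 235.29 (dimensionless)

235.29 (dimensionless)


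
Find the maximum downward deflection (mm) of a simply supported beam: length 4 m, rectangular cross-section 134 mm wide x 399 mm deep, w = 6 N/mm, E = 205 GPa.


I = 134 * 399^3 / 12 = 709320055.5 mm^4
L = 4000.0 mm, w = 6 N/mm, E = 205000.0 MPa
delta = 5 * w * L^4 / (384 * E * I)
= 5 * 6 * 4000.0^4 / (384 * 205000.0 * 709320055.5)
= 0.1375 mm

0.1375 mm


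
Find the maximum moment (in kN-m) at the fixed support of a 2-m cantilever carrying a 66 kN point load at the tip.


For a cantilever with a point load at the free end:
M_max = P * L = 66 * 2 = 132 kN-m

132 kN-m
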